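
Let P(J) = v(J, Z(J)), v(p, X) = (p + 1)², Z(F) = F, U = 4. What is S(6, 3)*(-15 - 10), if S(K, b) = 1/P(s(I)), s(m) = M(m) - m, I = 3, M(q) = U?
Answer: -25/4 ≈ -6.2500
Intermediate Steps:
M(q) = 4
s(m) = 4 - m
v(p, X) = (1 + p)²
P(J) = (1 + J)²
S(K, b) = ¼ (S(K, b) = 1/((1 + (4 - 1*3))²) = 1/((1 + (4 - 3))²) = 1/((1 + 1)²) = 1/(2²) = 1/4 = ¼)
S(6, 3)*(-15 - 10) = (-15 - 10)/4 = (¼)*(-25) = -25/4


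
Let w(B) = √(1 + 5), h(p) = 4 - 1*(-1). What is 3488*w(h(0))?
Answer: 3488*√6 ≈ 8543.8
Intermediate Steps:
h(p) = 5 (h(p) = 4 + 1 = 5)
w(B) = √6
3488*w(h(0)) = 3488*√6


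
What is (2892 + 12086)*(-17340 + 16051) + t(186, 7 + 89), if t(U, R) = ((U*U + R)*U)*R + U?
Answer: 600153896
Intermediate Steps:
t(U, R) = U + R*U*(R + U²) (t(U, R) = ((U² + R)*U)*R + U = ((R + U²)*U)*R + U = (U*(R + U²))*R + U = R*U*(R + U²) + U = U + R*U*(R + U²))
(2892 + 12086)*(-17340 + 16051) + t(186, 7 + 89) = (2892 + 12086)*(-17340 + 16051) + 186*(1 + (7 + 89)² + (7 + 89)*186²) = 14978*(-1289) + 186*(1 + 96² + 96*34596) = -19306642 + 186*(1 + 9216 + 3321216) = -19306642 + 186*3330433 = -19306642 + 619460538 = 600153896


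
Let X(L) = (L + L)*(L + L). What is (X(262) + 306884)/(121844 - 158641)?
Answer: -581460/36797 ≈ -15.802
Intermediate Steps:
X(L) = 4*L**2 (X(L) = (2*L)*(2*L) = 4*L**2)
(X(262) + 306884)/(121844 - 158641) = (4*262**2 + 306884)/(121844 - 158641) = (4*68644 + 306884)/(-36797) = (274576 + 306884)*(-1/36797) = 581460*(-1/36797) = -581460/36797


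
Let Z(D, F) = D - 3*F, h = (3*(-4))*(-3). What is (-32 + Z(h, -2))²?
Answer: 100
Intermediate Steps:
h = 36 (h = -12*(-3) = 36)
(-32 + Z(h, -2))² = (-32 + (36 - 3*(-2)))² = (-32 + (36 + 6))² = (-32 + 42)² = 10² = 100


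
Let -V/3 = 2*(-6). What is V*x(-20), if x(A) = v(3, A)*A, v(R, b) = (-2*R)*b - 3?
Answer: -84240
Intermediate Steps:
V = 36 (V = -6*(-6) = -3*(-12) = 36)
v(R, b) = -3 - 2*R*b (v(R, b) = -2*R*b - 3 = -3 - 2*R*b)
x(A) = A*(-3 - 6*A) (x(A) = (-3 - 2*3*A)*A = (-3 - 6*A)*A = A*(-3 - 6*A))
V*x(-20) = 36*(-3*(-20)*(1 + 2*(-20))) = 36*(-3*(-20)*(1 - 40)) = 36*(-3*(-20)*(-39)) = 36*(-2340) = -84240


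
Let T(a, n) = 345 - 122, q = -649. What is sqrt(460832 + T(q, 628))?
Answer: sqrt(461055) ≈ 679.01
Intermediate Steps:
T(a, n) = 223
sqrt(460832 + T(q, 628)) = sqrt(460832 + 223) = sqrt(461055)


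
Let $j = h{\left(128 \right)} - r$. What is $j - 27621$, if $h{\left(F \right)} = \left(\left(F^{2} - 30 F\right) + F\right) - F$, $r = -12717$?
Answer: $-2360$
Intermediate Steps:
$h{\left(F \right)} = F^{2} - 30 F$ ($h{\left(F \right)} = \left(F^{2} - 29 F\right) - F = F^{2} - 30 F$)
$j = 25261$ ($j = 128 \left(-30 + 128\right) - -12717 = 128 \cdot 98 + 12717 = 12544 + 12717 = 25261$)
$j - 27621 = 25261 - 27621 = -2360$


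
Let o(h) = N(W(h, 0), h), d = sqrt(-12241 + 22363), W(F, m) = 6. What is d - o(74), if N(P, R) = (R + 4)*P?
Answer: -468 + sqrt(10122) ≈ -367.39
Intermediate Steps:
N(P, R) = P*(4 + R) (N(P, R) = (4 + R)*P = P*(4 + R))
d = sqrt(10122) ≈ 100.61
o(h) = 24 + 6*h (o(h) = 6*(4 + h) = 24 + 6*h)
d - o(74) = sqrt(10122) - (24 + 6*74) = sqrt(10122) - (24 + 444) = sqrt(10122) - 1*468 = sqrt(10122) - 468 = -468 + sqrt(10122)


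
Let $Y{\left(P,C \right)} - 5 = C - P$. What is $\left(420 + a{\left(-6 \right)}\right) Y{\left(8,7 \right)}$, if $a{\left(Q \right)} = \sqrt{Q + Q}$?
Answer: $1680 + 8 i \sqrt{3} \approx 1680.0 + 13.856 i$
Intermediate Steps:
$a{\left(Q \right)} = \sqrt{2} \sqrt{Q}$ ($a{\left(Q \right)} = \sqrt{2 Q} = \sqrt{2} \sqrt{Q}$)
$Y{\left(P,C \right)} = 5 + C - P$ ($Y{\left(P,C \right)} = 5 + \left(C - P\right) = 5 + C - P$)
$\left(420 + a{\left(-6 \right)}\right) Y{\left(8,7 \right)} = \left(420 + \sqrt{2} \sqrt{-6}\right) \left(5 + 7 - 8\right) = \left(420 + \sqrt{2} i \sqrt{6}\right) \left(5 + 7 - 8\right) = \left(420 + 2 i \sqrt{3}\right) 4 = 1680 + 8 i \sqrt{3}$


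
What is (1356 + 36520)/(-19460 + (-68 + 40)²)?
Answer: -9469/4669 ≈ -2.0281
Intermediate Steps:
(1356 + 36520)/(-19460 + (-68 + 40)²) = 37876/(-19460 + (-28)²) = 37876/(-19460 + 784) = 37876/(-18676) = 37876*(-1/18676) = -9469/4669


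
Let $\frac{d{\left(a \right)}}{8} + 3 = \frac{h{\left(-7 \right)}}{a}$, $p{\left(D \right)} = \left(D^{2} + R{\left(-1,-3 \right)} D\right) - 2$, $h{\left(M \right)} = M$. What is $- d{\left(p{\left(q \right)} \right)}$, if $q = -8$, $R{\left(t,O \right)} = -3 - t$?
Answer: $\frac{964}{39} \approx 24.718$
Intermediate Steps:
$p{\left(D \right)} = -2 + D^{2} - 2 D$ ($p{\left(D \right)} = \left(D^{2} + \left(-3 - -1\right) D\right) - 2 = \left(D^{2} + \left(-3 + 1\right) D\right) - 2 = \left(D^{2} - 2 D\right) - 2 = -2 + D^{2} - 2 D$)
$d{\left(a \right)} = -24 - \frac{56}{a}$ ($d{\left(a \right)} = -24 + 8 \left(- \frac{7}{a}\right) = -24 - \frac{56}{a}$)
$- d{\left(p{\left(q \right)} \right)} = - (-24 - \frac{56}{-2 + \left(-8\right)^{2} - -16}) = - (-24 - \frac{56}{-2 + 64 + 16}) = - (-24 - \frac{56}{78}) = - (-24 - \frac{28}{39}) = \left(-1\right) \left(- \frac{964}{39}\right) = \frac{964}{39}$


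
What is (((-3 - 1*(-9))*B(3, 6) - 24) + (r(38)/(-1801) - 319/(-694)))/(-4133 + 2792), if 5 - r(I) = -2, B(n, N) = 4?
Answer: -189887/558702618 ≈ -0.00033987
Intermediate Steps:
r(I) = 7 (r(I) = 5 - 1*(-2) = 5 + 2 = 7)
(((-3 - 1*(-9))*B(3, 6) - 24) + (r(38)/(-1801) - 319/(-694)))/(-4133 + 2792) = (((-3 - 1*(-9))*4 - 24) + (7/(-1801) - 319/(-694)))/(-4133 + 2792) = (((-3 + 9)*4 - 24) + (7*(-1/1801) - 319*(-1/694)))/(-1341) = ((6*4 - 24) + (-7/1801 + 319/694))*(-1/1341) = ((24 - 24) + 569661/1249894)*(-1/1341) = (0 + 569661/1249894)*(-1/1341) = (569661/1249894)*(-1/1341) = -189887/558702618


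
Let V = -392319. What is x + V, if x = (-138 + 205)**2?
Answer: -387830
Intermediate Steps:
x = 4489 (x = 67**2 = 4489)
x + V = 4489 - 392319 = -387830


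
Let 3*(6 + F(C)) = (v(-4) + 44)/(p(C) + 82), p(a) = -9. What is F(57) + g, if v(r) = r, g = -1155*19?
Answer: -4807229/219 ≈ -21951.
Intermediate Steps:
g = -21945
F(C) = -1274/219 (F(C) = -6 + ((-4 + 44)/(-9 + 82))/3 = -6 + (40/73)/3 = -6 + (40*(1/73))/3 = -6 + (⅓)*(40/73) = -6 + 40/219 = -1274/219)
F(57) + g = -1274/219 - 21945 = -4807229/219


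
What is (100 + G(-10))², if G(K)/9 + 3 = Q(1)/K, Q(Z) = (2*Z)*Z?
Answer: 126736/25 ≈ 5069.4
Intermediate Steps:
Q(Z) = 2*Z²
G(K) = -27 + 18/K (G(K) = -27 + 9*((2*1²)/K) = -27 + 9*((2*1)/K) = -27 + 9*(2/K) = -27 + 18/K)
(100 + G(-10))² = (100 + (-27 + 18/(-10)))² = (100 + (-27 + 18*(-⅒)))² = (100 + (-27 - 9/5))² = (100 - 144/5)² = (356/5)² = 126736/25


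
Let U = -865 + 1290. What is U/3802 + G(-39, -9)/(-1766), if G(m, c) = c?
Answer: 196192/1678583 ≈ 0.11688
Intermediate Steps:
U = 425
U/3802 + G(-39, -9)/(-1766) = 425/3802 - 9/(-1766) = 425*(1/3802) - 9*(-1/1766) = 425/3802 + 9/1766 = 196192/1678583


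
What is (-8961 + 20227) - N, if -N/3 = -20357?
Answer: -49805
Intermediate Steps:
N = 61071 (N = -3*(-20357) = 61071)
(-8961 + 20227) - N = (-8961 + 20227) - 1*61071 = 11266 - 61071 = -49805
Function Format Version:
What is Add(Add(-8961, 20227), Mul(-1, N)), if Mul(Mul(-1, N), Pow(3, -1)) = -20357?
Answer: -49805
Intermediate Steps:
N = 61071 (N = Mul(-3, -20357) = 61071)
Add(Add(-8961, 20227), Mul(-1, N)) = Add(Add(-8961, 20227), Mul(-1, 61071)) = Add(11266, -61071) = -49805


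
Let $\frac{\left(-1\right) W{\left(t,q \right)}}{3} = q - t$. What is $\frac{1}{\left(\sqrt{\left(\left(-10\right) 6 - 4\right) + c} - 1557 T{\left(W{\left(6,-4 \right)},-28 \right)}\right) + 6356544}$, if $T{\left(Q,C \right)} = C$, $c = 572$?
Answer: $\frac{1600035}{10240448004773} - \frac{\sqrt{127}}{20480896009546} \approx 1.5625 \cdot 10^{-7}$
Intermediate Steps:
$W{\left(t,q \right)} = - 3 q + 3 t$ ($W{\left(t,q \right)} = - 3 \left(q - t\right) = - 3 q + 3 t$)
$\frac{1}{\left(\sqrt{\left(\left(-10\right) 6 - 4\right) + c} - 1557 T{\left(W{\left(6,-4 \right)},-28 \right)}\right) + 6356544} = \frac{1}{\left(\sqrt{\left(\left(-10\right) 6 - 4\right) + 572} - -43596\right) + 6356544} = \frac{1}{\left(\sqrt{\left(-60 - 4\right) + 572} + 43596\right) + 6356544} = \frac{1}{\left(\sqrt{-64 + 572} + 43596\right) + 6356544} = \frac{1}{\left(\sqrt{508} + 43596\right) + 6356544} = \frac{1}{\left(2 \sqrt{127} + 43596\right) + 6356544} = \frac{1}{\left(43596 + 2 \sqrt{127}\right) + 6356544} = \frac{1}{6400140 + 2 \sqrt{127}}$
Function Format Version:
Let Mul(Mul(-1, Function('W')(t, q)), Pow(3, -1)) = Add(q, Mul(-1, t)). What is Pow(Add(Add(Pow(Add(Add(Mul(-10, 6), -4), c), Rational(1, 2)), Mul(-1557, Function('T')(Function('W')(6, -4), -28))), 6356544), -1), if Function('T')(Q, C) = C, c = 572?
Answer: Add(Rational(1600035, 10240448004773), Mul(Rational(-1, 20480896009546), Pow(127, Rational(1, 2)))) ≈ 1.5625e-7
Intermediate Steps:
Function('W')(t, q) = Add(Mul(-3, q), Mul(3, t)) (Function('W')(t, q) = Mul(-3, Add(q, Mul(-1, t))) = Add(Mul(-3, q), Mul(3, t)))
Pow(Add(Add(Pow(Add(Add(Mul(-10, 6), -4), c), Rational(1, 2)), Mul(-1557, Function('T')(Function('W')(6, -4), -28))), 6356544), -1) = Pow(Add(Add(Pow(Add(Add(Mul(-10, 6), -4), 572), Rational(1, 2)), Mul(-1557, -28)), 6356544), -1) = Pow(Add(Add(Pow(Add(Add(-60, -4), 572), Rational(1, 2)), 43596), 6356544), -1) = Pow(Add(Add(Pow(Add(-64, 572), Rational(1, 2)), 43596), 6356544), -1) = Pow(Add(Add(Pow(508, Rational(1, 2)), 43596), 6356544), -1) = Pow(Add(Add(Mul(2, Pow(127, Rational(1, 2))), 43596), 6356544), -1) = Pow(Add(Add(43596, Mul(2, Pow(127, Rational(1, 2)))), 6356544), -1) = Pow(Add(6400140, Mul(2, Pow(127, Rational(1, 2)))), -1)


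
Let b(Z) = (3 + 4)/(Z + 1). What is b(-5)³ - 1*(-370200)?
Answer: 23692457/64 ≈ 3.7019e+5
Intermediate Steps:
b(Z) = 7/(1 + Z)
b(-5)³ - 1*(-370200) = (7/(1 - 5))³ - 1*(-370200) = (7/(-4))³ + 370200 = (7*(-¼))³ + 370200 = (-7/4)³ + 370200 = -343/64 + 370200 = 23692457/64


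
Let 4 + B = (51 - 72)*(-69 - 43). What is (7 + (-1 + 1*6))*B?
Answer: 28176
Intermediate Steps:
B = 2348 (B = -4 + (51 - 72)*(-69 - 43) = -4 - 21*(-112) = -4 + 2352 = 2348)
(7 + (-1 + 1*6))*B = (7 + (-1 + 1*6))*2348 = (7 + (-1 + 6))*2348 = (7 + 5)*2348 = 12*2348 = 28176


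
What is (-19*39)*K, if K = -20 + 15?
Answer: 3705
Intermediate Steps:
K = -5
(-19*39)*K = -19*39*(-5) = -741*(-5) = 3705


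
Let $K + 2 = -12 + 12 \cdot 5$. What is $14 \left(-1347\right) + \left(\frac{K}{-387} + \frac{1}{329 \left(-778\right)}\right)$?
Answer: $- \frac{1868034224891}{99057294} \approx -18858.0$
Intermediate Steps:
$K = 46$ ($K = -2 + \left(-12 + 12 \cdot 5\right) = -2 + \left(-12 + 60\right) = -2 + 48 = 46$)
$14 \left(-1347\right) + \left(\frac{K}{-387} + \frac{1}{329 \left(-778\right)}\right) = 14 \left(-1347\right) + \left(\frac{46}{-387} + \frac{1}{329 \left(-778\right)}\right) = -18858 + \left(46 \left(- \frac{1}{387}\right) + \frac{1}{329} \left(- \frac{1}{778}\right)\right) = -18858 - \frac{11774639}{99057294} = - \frac{1868034224891}{99057294}$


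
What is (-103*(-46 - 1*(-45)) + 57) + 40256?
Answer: 40416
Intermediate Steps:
(-103*(-46 - 1*(-45)) + 57) + 40256 = (-103*(-46 + 45) + 57) + 40256 = (-103*(-1) + 57) + 40256 = (103 + 57) + 40256 = 160 + 40256 = 40416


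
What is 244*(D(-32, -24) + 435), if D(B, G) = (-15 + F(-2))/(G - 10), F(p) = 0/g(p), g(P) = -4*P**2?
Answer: 1806210/17 ≈ 1.0625e+5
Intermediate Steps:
F(p) = 0 (F(p) = 0/((-4*p**2)) = 0*(-1/(4*p**2)) = 0)
D(B, G) = -15/(-10 + G) (D(B, G) = (-15 + 0)/(G - 10) = -15/(-10 + G))
244*(D(-32, -24) + 435) = 244*(-15/(-10 - 24) + 435) = 244*(-15/(-34) + 435) = 244*(-15*(-1/34) + 435) = 244*(15/34 + 435) = 244*(14805/34) = 1806210/17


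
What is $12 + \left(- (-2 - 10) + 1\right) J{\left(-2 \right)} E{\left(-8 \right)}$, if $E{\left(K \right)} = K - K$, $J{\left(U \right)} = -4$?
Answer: $12$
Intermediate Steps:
$E{\left(K \right)} = 0$
$12 + \left(- (-2 - 10) + 1\right) J{\left(-2 \right)} E{\left(-8 \right)} = 12 + \left(- (-2 - 10) + 1\right) \left(-4\right) 0 = 12 + \left(\left(-1\right) \left(-12\right) + 1\right) \left(-4\right) 0 = 12 + \left(12 + 1\right) \left(-4\right) 0 = 12 + 13 \left(-4\right) 0 = 12 - 0 = 12 + 0 = 12$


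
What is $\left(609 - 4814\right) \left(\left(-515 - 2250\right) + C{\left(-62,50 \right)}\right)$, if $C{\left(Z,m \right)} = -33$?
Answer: $11765590$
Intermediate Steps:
$\left(609 - 4814\right) \left(\left(-515 - 2250\right) + C{\left(-62,50 \right)}\right) = \left(609 - 4814\right) \left(\left(-515 - 2250\right) - 33\right) = - 4205 \left(-2765 - 33\right) = \left(-4205\right) \left(-2798\right) = 11765590$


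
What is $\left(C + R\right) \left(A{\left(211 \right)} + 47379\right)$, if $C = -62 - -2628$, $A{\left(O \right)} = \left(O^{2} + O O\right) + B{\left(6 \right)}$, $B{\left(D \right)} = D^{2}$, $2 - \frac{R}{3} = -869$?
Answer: $706710803$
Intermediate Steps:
$R = 2613$ ($R = 6 - -2607 = 6 + 2607 = 2613$)
$A{\left(O \right)} = 36 + 2 O^{2}$ ($A{\left(O \right)} = \left(O^{2} + O O\right) + 6^{2} = \left(O^{2} + O^{2}\right) + 36 = 2 O^{2} + 36 = 36 + 2 O^{2}$)
$C = 2566$ ($C = -62 + 2628 = 2566$)
$\left(C + R\right) \left(A{\left(211 \right)} + 47379\right) = \left(2566 + 2613\right) \left(\left(36 + 2 \cdot 211^{2}\right) + 47379\right) = 5179 \left(\left(36 + 2 \cdot 44521\right) + 47379\right) = 5179 \left(\left(36 + 89042\right) + 47379\right) = 5179 \left(89078 + 47379\right) = 5179 \cdot 136457 = 706710803$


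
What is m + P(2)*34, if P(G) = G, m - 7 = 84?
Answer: 159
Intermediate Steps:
m = 91 (m = 7 + 84 = 91)
m + P(2)*34 = 91 + 2*34 = 91 + 68 = 159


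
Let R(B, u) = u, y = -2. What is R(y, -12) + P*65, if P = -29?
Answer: -1897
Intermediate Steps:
R(y, -12) + P*65 = -12 - 29*65 = -12 - 1885 = -1897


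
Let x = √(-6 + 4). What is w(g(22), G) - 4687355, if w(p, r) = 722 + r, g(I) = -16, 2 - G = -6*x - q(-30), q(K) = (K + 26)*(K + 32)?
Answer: -4686639 + 6*I*√2 ≈ -4.6866e+6 + 8.4853*I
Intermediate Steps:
q(K) = (26 + K)*(32 + K)
x = I*√2 (x = √(-2) = I*√2 ≈ 1.4142*I)
G = -6 + 6*I*√2 (G = 2 - (-6*I*√2 - (832 + (-30)² + 58*(-30))) = 2 - (-6*I*√2 - (832 + 900 - 1740)) = 2 - (-6*I*√2 - 1*(-8)) = 2 - (-6*I*√2 + 8) = 2 - (8 - 6*I*√2) = 2 + (-8 + 6*I*√2) = -6 + 6*I*√2 ≈ -6.0 + 8.4853*I)
w(g(22), G) - 4687355 = (722 + (-6 + 6*I*√2)) - 4687355 = (716 + 6*I*√2) - 4687355 = -4686639 + 6*I*√2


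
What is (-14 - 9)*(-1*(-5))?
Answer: -115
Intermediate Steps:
(-14 - 9)*(-1*(-5)) = -23*5 = -115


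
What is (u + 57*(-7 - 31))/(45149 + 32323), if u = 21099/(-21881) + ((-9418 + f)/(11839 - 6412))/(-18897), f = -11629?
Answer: -1215658432873037/43461491597264952 ≈ -0.027971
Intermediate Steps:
u = -2163326717474/2243984489739 (u = 21099/(-21881) + ((-9418 - 11629)/(11839 - 6412))/(-18897) = 21099*(-1/21881) - 21047/5427*(-1/18897) = -21099/21881 - 21047*1/5427*(-1/18897) = -21099/21881 - 21047/5427*(-1/18897) = -21099/21881 + 21047/102554019 = -2163326717474/2243984489739 ≈ -0.96406)
(u + 57*(-7 - 31))/(45149 + 32323) = (-2163326717474/2243984489739 + 57*(-7 - 31))/(45149 + 32323) = (-2163326717474/2243984489739 + 57*(-38))/77472 = (-2163326717474/2243984489739 - 2166)*(1/77472) = -4862633731492148/2243984489739*1/77472 = -1215658432873037/43461491597264952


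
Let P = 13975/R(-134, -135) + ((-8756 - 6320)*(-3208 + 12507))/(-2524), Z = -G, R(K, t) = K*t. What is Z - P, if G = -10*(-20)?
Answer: -127261769603/2282958 ≈ -55744.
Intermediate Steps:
G = 200
Z = -200 (Z = -1*200 = -200)
P = 126805178003/2282958 (P = 13975/((-134*(-135))) + ((-8756 - 6320)*(-3208 + 12507))/(-2524) = 13975/18090 - 15076*9299*(-1/2524) = 13975*(1/18090) - 140191724*(-1/2524) = 2795/3618 + 35047931/631 = 126805178003/2282958 ≈ 55544.)
Z - P = -200 - 1*126805178003/2282958 = -200 - 126805178003/2282958 = -127261769603/2282958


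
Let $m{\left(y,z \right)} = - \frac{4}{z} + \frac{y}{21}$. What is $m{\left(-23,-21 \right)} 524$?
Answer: $- \frac{9956}{21} \approx -474.1$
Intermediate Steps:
$m{\left(y,z \right)} = - \frac{4}{z} + \frac{y}{21}$ ($m{\left(y,z \right)} = - \frac{4}{z} + y \frac{1}{21} = - \frac{4}{z} + \frac{y}{21}$)
$m{\left(-23,-21 \right)} 524 = \left(- \frac{4}{-21} + \frac{1}{21} \left(-23\right)\right) 524 = \left(\left(-4\right) \left(- \frac{1}{21}\right) - \frac{23}{21}\right) 524 = \left(\frac{4}{21} - \frac{23}{21}\right) 524 = \left(- \frac{19}{21}\right) 524 = - \frac{9956}{21}$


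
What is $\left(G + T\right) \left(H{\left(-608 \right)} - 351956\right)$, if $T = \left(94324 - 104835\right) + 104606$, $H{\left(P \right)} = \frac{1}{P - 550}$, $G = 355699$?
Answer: $- \frac{91660156824953}{579} \approx -1.5831 \cdot 10^{11}$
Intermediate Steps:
$H{\left(P \right)} = \frac{1}{-550 + P}$
$T = 94095$ ($T = -10511 + 104606 = 94095$)
$\left(G + T\right) \left(H{\left(-608 \right)} - 351956\right) = \left(355699 + 94095\right) \left(\frac{1}{-550 - 608} - 351956\right) = 449794 \left(\frac{1}{-1158} - 351956\right) = 449794 \left(- \frac{1}{1158} - 351956\right) = 449794 \left(- \frac{407565049}{1158}\right) = - \frac{91660156824953}{579}$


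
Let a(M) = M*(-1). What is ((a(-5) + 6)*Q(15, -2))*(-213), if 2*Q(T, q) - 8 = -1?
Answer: -16401/2 ≈ -8200.5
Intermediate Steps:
a(M) = -M
Q(T, q) = 7/2 (Q(T, q) = 4 + (½)*(-1) = 4 - ½ = 7/2)
((a(-5) + 6)*Q(15, -2))*(-213) = ((-1*(-5) + 6)*(7/2))*(-213) = ((5 + 6)*(7/2))*(-213) = (11*(7/2))*(-213) = (77/2)*(-213) = -16401/2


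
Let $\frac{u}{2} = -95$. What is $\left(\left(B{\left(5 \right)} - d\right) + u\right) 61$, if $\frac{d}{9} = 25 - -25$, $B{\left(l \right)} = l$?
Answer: $-38735$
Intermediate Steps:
$u = -190$ ($u = 2 \left(-95\right) = -190$)
$d = 450$ ($d = 9 \left(25 - -25\right) = 9 \left(25 + 25\right) = 9 \cdot 50 = 450$)
$\left(\left(B{\left(5 \right)} - d\right) + u\right) 61 = \left(\left(5 - 450\right) - 190\right) 61 = \left(-445 - 190\right) 61 = \left(-635\right) 61 = -38735$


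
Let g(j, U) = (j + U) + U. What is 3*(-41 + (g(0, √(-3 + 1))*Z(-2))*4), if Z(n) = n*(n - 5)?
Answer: -123 + 336*I*√2 ≈ -123.0 + 475.18*I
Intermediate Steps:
Z(n) = n*(-5 + n)
g(j, U) = j + 2*U (g(j, U) = (U + j) + U = j + 2*U)
3*(-41 + (g(0, √(-3 + 1))*Z(-2))*4) = 3*(-41 + ((0 + 2*√(-3 + 1))*(-2*(-5 - 2)))*4) = 3*(-41 + ((0 + 2*√(-2))*(-2*(-7)))*4) = 3*(-41 + ((0 + 2*(I*√2))*14)*4) = 3*(-41 + ((0 + 2*I*√2)*14)*4) = 3*(-41 + ((2*I*√2)*14)*4) = 3*(-41 + (28*I*√2)*4) = 3*(-41 + 112*I*√2) = -123 + 336*I*√2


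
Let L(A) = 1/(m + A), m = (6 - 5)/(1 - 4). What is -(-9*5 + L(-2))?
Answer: 318/7 ≈ 45.429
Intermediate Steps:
m = -⅓ (m = 1/(-3) = 1*(-⅓) = -⅓ ≈ -0.33333)
L(A) = 1/(-⅓ + A)
-(-9*5 + L(-2)) = -(-9*5 + 3/(-1 + 3*(-2))) = -(-45 + 3/(-1 - 6)) = -(-45 + 3/(-7)) = -(-45 + 3*(-⅐)) = -(-45 - 3/7) = -1*(-318/7) = 318/7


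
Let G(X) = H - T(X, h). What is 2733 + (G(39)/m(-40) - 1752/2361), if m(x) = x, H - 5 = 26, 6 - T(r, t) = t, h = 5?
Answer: 8598787/3148 ≈ 2731.5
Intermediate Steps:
T(r, t) = 6 - t
H = 31 (H = 5 + 26 = 31)
G(X) = 30 (G(X) = 31 - (6 - 1*5) = 31 - (6 - 5) = 31 - 1*1 = 31 - 1 = 30)
2733 + (G(39)/m(-40) - 1752/2361) = 2733 + (30/(-40) - 1752/2361) = 2733 + (30*(-1/40) - 1752*1/2361) = 2733 + (-¾ - 584/787) = 2733 - 4697/3148 = 8598787/3148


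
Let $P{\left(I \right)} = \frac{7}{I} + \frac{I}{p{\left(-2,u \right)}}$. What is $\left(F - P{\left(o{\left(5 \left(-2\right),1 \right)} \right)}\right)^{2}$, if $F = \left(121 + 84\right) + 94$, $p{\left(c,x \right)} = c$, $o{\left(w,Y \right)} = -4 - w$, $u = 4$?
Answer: $\frac{3258025}{36} \approx 90501.0$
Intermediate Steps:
$P{\left(I \right)} = \frac{7}{I} - \frac{I}{2}$ ($P{\left(I \right)} = \frac{7}{I} + \frac{I}{-2} = \frac{7}{I} + I \left(- \frac{1}{2}\right) = \frac{7}{I} - \frac{I}{2}$)
$F = 299$ ($F = 205 + 94 = 299$)
$\left(F - P{\left(o{\left(5 \left(-2\right),1 \right)} \right)}\right)^{2} = \left(299 - \left(\frac{7}{-4 - 5 \left(-2\right)} - \frac{-4 - 5 \left(-2\right)}{2}\right)\right)^{2} = \left(299 - \left(\frac{7}{-4 - -10} - \frac{-4 - -10}{2}\right)\right)^{2} = \left(299 - \left(\frac{7}{-4 + 10} - \frac{-4 + 10}{2}\right)\right)^{2} = \left(299 - \left(\frac{7}{6} - 3\right)\right)^{2} = \left(299 - - \frac{11}{6}\right)^{2} = \left(299 + \frac{11}{6}\right)^{2} = \left(\frac{1805}{6}\right)^{2} = \frac{3258025}{36}$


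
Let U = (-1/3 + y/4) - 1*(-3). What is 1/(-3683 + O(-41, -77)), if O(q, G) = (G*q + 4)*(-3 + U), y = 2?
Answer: -6/18937 ≈ -0.00031684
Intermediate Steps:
U = 19/6 (U = (-1/3 + 2/4) - 1*(-3) = (-1*⅓ + 2*(¼)) + 3 = (-⅓ + ½) + 3 = ⅙ + 3 = 19/6 ≈ 3.1667)
O(q, G) = ⅔ + G*q/6 (O(q, G) = (G*q + 4)*(-3 + 19/6) = (4 + G*q)*(⅙) = ⅔ + G*q/6)
1/(-3683 + O(-41, -77)) = 1/(-3683 + (⅔ + (⅙)*(-77)*(-41))) = 1/(-3683 + (⅔ + 3157/6)) = 1/(-3683 + 3161/6) = 1/(-18937/6) = -6/18937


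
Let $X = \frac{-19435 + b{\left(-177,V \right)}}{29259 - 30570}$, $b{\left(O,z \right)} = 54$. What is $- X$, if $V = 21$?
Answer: $- \frac{19381}{1311} \approx -14.783$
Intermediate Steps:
$X = \frac{19381}{1311}$ ($X = \frac{-19435 + 54}{29259 - 30570} = - \frac{19381}{-1311} = \left(-19381\right) \left(- \frac{1}{1311}\right) = \frac{19381}{1311} \approx 14.783$)
$- X = \left(-1\right) \frac{19381}{1311} = - \frac{19381}{1311}$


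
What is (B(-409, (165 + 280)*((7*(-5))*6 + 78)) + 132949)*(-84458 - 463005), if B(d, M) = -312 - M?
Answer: -104771826551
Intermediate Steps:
(B(-409, (165 + 280)*((7*(-5))*6 + 78)) + 132949)*(-84458 - 463005) = ((-312 - (165 + 280)*((7*(-5))*6 + 78)) + 132949)*(-84458 - 463005) = ((-312 - 445*(-35*6 + 78)) + 132949)*(-547463) = ((-312 - 445*(-210 + 78)) + 132949)*(-547463) = ((-312 - 445*(-132)) + 132949)*(-547463) = ((-312 - 1*(-58740)) + 132949)*(-547463) = ((-312 + 58740) + 132949)*(-547463) = (58428 + 132949)*(-547463) = 191377*(-547463) = -104771826551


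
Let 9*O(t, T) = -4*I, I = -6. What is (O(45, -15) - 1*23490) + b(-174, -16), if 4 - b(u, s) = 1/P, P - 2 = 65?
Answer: -4720153/201 ≈ -23483.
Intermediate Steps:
P = 67 (P = 2 + 65 = 67)
b(u, s) = 267/67 (b(u, s) = 4 - 1/67 = 267/67)
O(t, T) = 8/3 (O(t, T) = (-4*(-6))/9 = (⅑)*24 = 8/3)
(O(45, -15) - 1*23490) + b(-174, -16) = (8/3 - 1*23490) + 267/67 = (8/3 - 23490) + 267/67 = -70462/3 + 267/67 = -4720153/201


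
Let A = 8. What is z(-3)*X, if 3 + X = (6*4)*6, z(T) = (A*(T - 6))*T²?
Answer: -91368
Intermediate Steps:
z(T) = T²*(-48 + 8*T) (z(T) = (8*(T - 6))*T² = (8*(-6 + T))*T² = (-48 + 8*T)*T² = T²*(-48 + 8*T))
X = 141 (X = -3 + (6*4)*6 = -3 + 24*6 = -3 + 144 = 141)
z(-3)*X = (8*(-3)²*(-6 - 3))*141 = (8*9*(-9))*141 = -648*141 = -91368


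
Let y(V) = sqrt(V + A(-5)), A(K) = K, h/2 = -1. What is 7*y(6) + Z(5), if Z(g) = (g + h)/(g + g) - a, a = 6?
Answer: 13/10 ≈ 1.3000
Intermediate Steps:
h = -2 (h = 2*(-1) = -2)
y(V) = sqrt(-5 + V) (y(V) = sqrt(V - 5) = sqrt(-5 + V))
Z(g) = -6 + (-2 + g)/(2*g) (Z(g) = (g - 2)/(g + g) - 1*6 = (-2 + g)/((2*g)) - 6 = (-2 + g)*(1/(2*g)) - 6 = (-2 + g)/(2*g) - 6 = -6 + (-2 + g)/(2*g))
7*y(6) + Z(5) = 7*sqrt(-5 + 6) + (-11/2 - 1/5) = 7*sqrt(1) + (-11/2 - 1*1/5) = 7*1 + (-11/2 - 1/5) = 7 - 57/10 = 13/10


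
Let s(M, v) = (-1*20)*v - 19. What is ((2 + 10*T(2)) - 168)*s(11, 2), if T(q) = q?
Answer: 8614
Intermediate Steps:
s(M, v) = -19 - 20*v (s(M, v) = -20*v - 19 = -19 - 20*v)
((2 + 10*T(2)) - 168)*s(11, 2) = ((2 + 10*2) - 168)*(-19 - 20*2) = ((2 + 20) - 168)*(-19 - 40) = (22 - 168)*(-59) = -146*(-59) = 8614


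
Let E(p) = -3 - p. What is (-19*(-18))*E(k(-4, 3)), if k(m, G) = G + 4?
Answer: -3420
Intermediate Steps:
k(m, G) = 4 + G
(-19*(-18))*E(k(-4, 3)) = (-19*(-18))*(-3 - (4 + 3)) = 342*(-3 - 1*7) = 342*(-3 - 7) = 342*(-10) = -3420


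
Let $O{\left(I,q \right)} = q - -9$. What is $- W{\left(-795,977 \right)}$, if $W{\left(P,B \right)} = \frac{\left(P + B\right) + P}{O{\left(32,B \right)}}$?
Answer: $\frac{613}{986} \approx 0.6217$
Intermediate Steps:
$O{\left(I,q \right)} = 9 + q$ ($O{\left(I,q \right)} = q + 9 = 9 + q$)
$W{\left(P,B \right)} = \frac{B + 2 P}{9 + B}$ ($W{\left(P,B \right)} = \frac{\left(P + B\right) + P}{9 + B} = \frac{\left(B + P\right) + P}{9 + B} = \frac{B + 2 P}{9 + B}$)
$- W{\left(-795,977 \right)} = - \frac{977 + 2 \left(-795\right)}{9 + 977} = - \frac{977 - 1590}{986} = - \frac{-613}{986} = \left(-1\right) \left(- \frac{613}{986}\right) = \frac{613}{986}$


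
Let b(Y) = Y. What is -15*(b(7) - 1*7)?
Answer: 0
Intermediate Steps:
-15*(b(7) - 1*7) = -15*(7 - 1*7) = -15*(7 - 7) = -15*0 = 0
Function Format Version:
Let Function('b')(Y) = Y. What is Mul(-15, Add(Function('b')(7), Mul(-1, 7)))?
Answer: 0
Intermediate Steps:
Mul(-15, Add(Function('b')(7), Mul(-1, 7))) = Mul(-15, Add(7, Mul(-1, 7))) = Mul(-15, Add(7, -7)) = Mul(-15, 0) = 0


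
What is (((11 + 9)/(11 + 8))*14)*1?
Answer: 280/19 ≈ 14.737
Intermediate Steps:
(((11 + 9)/(11 + 8))*14)*1 = ((20/19)*14)*1 = (280/19)*1 = 280/19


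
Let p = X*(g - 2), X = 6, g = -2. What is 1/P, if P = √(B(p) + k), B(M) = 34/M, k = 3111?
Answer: 2*√111945/37315 ≈ 0.017933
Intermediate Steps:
p = -24 (p = 6*(-2 - 2) = 6*(-4) = -24)
P = √111945/6 (P = √(34/(-24) + 3111) = √(34*(-1/24) + 3111) = √(-17/12 + 3111) = √(37315/12) = √111945/6 ≈ 55.764)
1/P = 1/(√111945/6) = 2*√111945/37315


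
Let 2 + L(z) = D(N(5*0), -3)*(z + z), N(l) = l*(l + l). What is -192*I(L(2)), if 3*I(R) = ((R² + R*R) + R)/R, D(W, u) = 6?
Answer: -2880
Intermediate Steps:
N(l) = 2*l² (N(l) = l*(2*l) = 2*l²)
L(z) = -2 + 12*z (L(z) = -2 + 6*(z + z) = -2 + 6*(2*z) = -2 + 12*z)
I(R) = (R + 2*R²)/(3*R) (I(R) = (((R² + R*R) + R)/R)/3 = (((R² + R²) + R)/R)/3 = ((2*R² + R)/R)/3 = ((R + 2*R²)/R)/3 = (R + 2*R²)/(3*R))
-192*I(L(2)) = -192*(⅓ + 2*(-2 + 12*2)/3) = -192*(⅓ + 2*(-2 + 24)/3) = -192*(⅓ + (⅔)*22) = -192*(⅓ + 44/3) = -192*15 = -2880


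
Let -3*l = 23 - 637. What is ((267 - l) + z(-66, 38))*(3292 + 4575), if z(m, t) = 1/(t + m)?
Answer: 41168011/84 ≈ 4.9010e+5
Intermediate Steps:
l = 614/3 (l = -(23 - 637)/3 = -1/3*(-614) = 614/3 ≈ 204.67)
z(m, t) = 1/(m + t)
((267 - l) + z(-66, 38))*(3292 + 4575) = ((267 - 1*614/3) + 1/(-66 + 38))*(3292 + 4575) = ((267 - 614/3) + 1/(-28))*7867 = (187/3 - 1/28)*7867 = (5233/84)*7867 = 41168011/84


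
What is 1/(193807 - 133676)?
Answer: 1/60131 ≈ 1.6630e-5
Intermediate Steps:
1/(193807 - 133676) = 1/60131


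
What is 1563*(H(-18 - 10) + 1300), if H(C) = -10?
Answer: 2016270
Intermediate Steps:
1563*(H(-18 - 10) + 1300) = 1563*(-10 + 1300) = 1563*1290 = 2016270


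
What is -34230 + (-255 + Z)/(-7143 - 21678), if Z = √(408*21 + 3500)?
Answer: -328847525/9607 - 2*√3017/28821 ≈ -34230.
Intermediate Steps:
Z = 2*√3017 (Z = √(8568 + 3500) = √12068 = 2*√3017 ≈ 109.85)
-34230 + (-255 + Z)/(-7143 - 21678) = -34230 + (-255 + 2*√3017)/(-7143 - 21678) = -34230 + (-255 + 2*√3017)/(-28821) = -34230 + (-255 + 2*√3017)*(-1/28821) = -34230 + (85/9607 - 2*√3017/28821) = -328847525/9607 - 2*√3017/28821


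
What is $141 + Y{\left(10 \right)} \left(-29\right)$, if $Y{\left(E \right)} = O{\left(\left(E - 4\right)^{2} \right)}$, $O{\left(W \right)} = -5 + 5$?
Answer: $141$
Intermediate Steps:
$O{\left(W \right)} = 0$
$Y{\left(E \right)} = 0$
$141 + Y{\left(10 \right)} \left(-29\right) = 141 + 0 \left(-29\right) = 141 + 0 = 141$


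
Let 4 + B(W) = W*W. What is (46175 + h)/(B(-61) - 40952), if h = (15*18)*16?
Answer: -10099/7447 ≈ -1.3561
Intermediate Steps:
B(W) = -4 + W² (B(W) = -4 + W*W = -4 + W²)
h = 4320 (h = 270*16 = 4320)
(46175 + h)/(B(-61) - 40952) = (46175 + 4320)/((-4 + (-61)²) - 40952) = 50495/((-4 + 3721) - 40952) = 50495/(3717 - 40952) = 50495/(-37235) = 50495*(-1/37235) = -10099/7447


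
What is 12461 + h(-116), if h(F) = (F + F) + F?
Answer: 12113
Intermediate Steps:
h(F) = 3*F (h(F) = 2*F + F = 3*F)
12461 + h(-116) = 12461 + 3*(-116) = 12461 - 348 = 12113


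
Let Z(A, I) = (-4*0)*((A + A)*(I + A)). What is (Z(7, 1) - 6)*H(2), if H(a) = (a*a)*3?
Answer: -72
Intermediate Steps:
H(a) = 3*a² (H(a) = a²*3 = 3*a²)
Z(A, I) = 0 (Z(A, I) = 0*((2*A)*(A + I)) = 0*(2*A*(A + I)) = 0)
(Z(7, 1) - 6)*H(2) = (0 - 6)*(3*2²) = -18*4 = -6*12 = -72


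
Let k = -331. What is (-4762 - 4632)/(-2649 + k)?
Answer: 4697/1490 ≈ 3.1523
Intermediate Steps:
(-4762 - 4632)/(-2649 + k) = (-4762 - 4632)/(-2649 - 331) = -9394/(-2980) = -9394*(-1/2980) = 4697/1490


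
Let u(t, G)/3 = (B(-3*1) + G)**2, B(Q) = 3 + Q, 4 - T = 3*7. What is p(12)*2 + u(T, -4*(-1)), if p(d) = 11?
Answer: 70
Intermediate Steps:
T = -17 (T = 4 - 3*7 = 4 - 1*21 = 4 - 21 = -17)
u(t, G) = 3*G**2 (u(t, G) = 3*((3 - 3*1) + G)**2 = 3*((3 - 3) + G)**2 = 3*(0 + G)**2 = 3*G**2)
p(12)*2 + u(T, -4*(-1)) = 11*2 + 3*(-4*(-1))**2 = 22 + 3*4**2 = 22 + 3*16 = 22 + 48 = 70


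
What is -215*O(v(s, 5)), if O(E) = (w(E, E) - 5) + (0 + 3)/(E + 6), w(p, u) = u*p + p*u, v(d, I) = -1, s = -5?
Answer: 516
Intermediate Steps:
w(p, u) = 2*p*u (w(p, u) = p*u + p*u = 2*p*u)
O(E) = -5 + 2*E² + 3/(6 + E) (O(E) = (2*E*E - 5) + (0 + 3)/(E + 6) = (2*E² - 5) + 3/(6 + E) = (-5 + 2*E²) + 3/(6 + E) = -5 + 2*E² + 3/(6 + E))
-215*O(v(s, 5)) = -215*(-27 - 5*(-1) + 2*(-1)³ + 12*(-1)²)/(6 - 1) = -215*(-27 + 5 + 2*(-1) + 12*1)/5 = -43*(-27 + 5 - 2 + 12) = -43*(-12) = -215*(-12/5) = 516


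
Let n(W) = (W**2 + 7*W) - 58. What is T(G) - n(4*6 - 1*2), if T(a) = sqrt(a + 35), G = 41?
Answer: -580 + 2*sqrt(19) ≈ -571.28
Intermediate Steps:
T(a) = sqrt(35 + a)
n(W) = -58 + W**2 + 7*W
T(G) - n(4*6 - 1*2) = sqrt(35 + 41) - (-58 + (4*6 - 1*2)**2 + 7*(4*6 - 1*2)) = sqrt(76) - (-58 + (24 - 2)**2 + 7*(24 - 2)) = 2*sqrt(19) - (-58 + 22**2 + 7*22) = 2*sqrt(19) - (-58 + 484 + 154) = 2*sqrt(19) - 1*580 = 2*sqrt(19) - 580 = -580 + 2*sqrt(19)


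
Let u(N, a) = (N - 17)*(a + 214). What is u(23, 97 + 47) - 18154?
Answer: -16006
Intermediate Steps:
u(N, a) = (-17 + N)*(214 + a)
u(23, 97 + 47) - 18154 = (-3638 - 17*(97 + 47) + 214*23 + 23*(97 + 47)) - 18154 = (-3638 - 17*144 + 4922 + 23*144) - 18154 = (-3638 - 2448 + 4922 + 3312) - 18154 = 2148 - 18154 = -16006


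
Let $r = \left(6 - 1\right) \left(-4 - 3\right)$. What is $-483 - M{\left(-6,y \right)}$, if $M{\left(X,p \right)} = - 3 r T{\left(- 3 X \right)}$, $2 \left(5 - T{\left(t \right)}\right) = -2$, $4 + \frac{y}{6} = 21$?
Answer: $-1113$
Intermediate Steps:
$y = 102$ ($y = -24 + 6 \cdot 21 = -24 + 126 = 102$)
$T{\left(t \right)} = 6$ ($T{\left(t \right)} = 5 - -1 = 5 + 1 = 6$)
$r = -35$ ($r = 5 \left(-7\right) = -35$)
$M{\left(X,p \right)} = 630$ ($M{\left(X,p \right)} = \left(-3\right) \left(-35\right) 6 = 105 \cdot 6 = 630$)
$-483 - M{\left(-6,y \right)} = -483 - 630 = -1113$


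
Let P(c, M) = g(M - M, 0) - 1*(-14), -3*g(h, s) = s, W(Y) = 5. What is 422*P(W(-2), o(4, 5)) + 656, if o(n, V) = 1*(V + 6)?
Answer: 6564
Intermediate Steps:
o(n, V) = 6 + V (o(n, V) = 1*(6 + V) = 6 + V)
g(h, s) = -s/3
P(c, M) = 14 (P(c, M) = -1/3*0 - 1*(-14) = 0 + 14 = 14)
422*P(W(-2), o(4, 5)) + 656 = 422*14 + 656 = 5908 + 656 = 6564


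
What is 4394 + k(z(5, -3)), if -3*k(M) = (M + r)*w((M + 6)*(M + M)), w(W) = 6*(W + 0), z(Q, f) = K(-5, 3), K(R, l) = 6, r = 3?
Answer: 1802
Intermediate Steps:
z(Q, f) = 6
w(W) = 6*W
k(M) = -4*M*(3 + M)*(6 + M) (k(M) = -(M + 3)*6*((M + 6)*(M + M))/3 = -(3 + M)*6*((6 + M)*(2*M))/3 = -(3 + M)*6*(2*M*(6 + M))/3 = -(3 + M)*12*M*(6 + M)/3 = -4*M*(3 + M)*(6 + M))
4394 + k(z(5, -3)) = 4394 - 4*6*(3 + 6)*(6 + 6) = 4394 - 4*6*9*12 = 4394 - 2592 = 1802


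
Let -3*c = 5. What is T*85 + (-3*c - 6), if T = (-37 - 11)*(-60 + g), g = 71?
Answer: -44881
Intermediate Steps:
c = -5/3 (c = -1/3*5 = -5/3 ≈ -1.6667)
T = -528 (T = (-37 - 11)*(-60 + 71) = -48*11 = -528)
T*85 + (-3*c - 6) = -528*85 + (-3*(-5/3) - 6) = -44880 + (5 - 6) = -44880 - 1 = -44881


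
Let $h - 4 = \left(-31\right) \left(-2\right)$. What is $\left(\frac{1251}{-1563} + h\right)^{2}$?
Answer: $\frac{1153892961}{271441} \approx 4251.0$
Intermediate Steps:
$h = 66$ ($h = 4 - -62 = 4 + 62 = 66$)
$\left(\frac{1251}{-1563} + h\right)^{2} = \left(\frac{1251}{-1563} + 66\right)^{2} = \left(1251 \left(- \frac{1}{1563}\right) + 66\right)^{2} = \left(- \frac{417}{521} + 66\right)^{2} = \left(\frac{33969}{521}\right)^{2} = \frac{1153892961}{271441}$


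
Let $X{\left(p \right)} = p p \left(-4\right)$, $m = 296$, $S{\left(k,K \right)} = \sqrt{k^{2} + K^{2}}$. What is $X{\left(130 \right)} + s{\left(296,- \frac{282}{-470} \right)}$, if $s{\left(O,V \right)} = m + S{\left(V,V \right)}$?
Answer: $-67304 + \frac{3 \sqrt{2}}{5} \approx -67303.0$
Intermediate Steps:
$S{\left(k,K \right)} = \sqrt{K^{2} + k^{2}}$
$s{\left(O,V \right)} = 296 + \sqrt{2} \sqrt{V^{2}}$ ($s{\left(O,V \right)} = 296 + \sqrt{V^{2} + V^{2}} = 296 + \sqrt{2 V^{2}} = 296 + \sqrt{2} \sqrt{V^{2}}$)
$X{\left(p \right)} = - 4 p^{2}$ ($X{\left(p \right)} = p^{2} \left(-4\right) = - 4 p^{2}$)
$X{\left(130 \right)} + s{\left(296,- \frac{282}{-470} \right)} = - 4 \cdot 130^{2} + \left(296 + \sqrt{2} \sqrt{\left(- \frac{282}{-470}\right)^{2}}\right) = \left(-4\right) 16900 + \left(296 + \sqrt{2} \sqrt{\left(\left(-282\right) \left(- \frac{1}{470}\right)\right)^{2}}\right) = -67600 + \left(296 + \sqrt{2} \sqrt{\left(\frac{3}{5}\right)^{2}}\right) = -67600 + \left(296 + \sqrt{2} \sqrt{\frac{9}{25}}\right) = -67600 + \left(296 + \sqrt{2} \cdot \frac{3}{5}\right) = -67600 + \left(296 + \frac{3 \sqrt{2}}{5}\right) = -67304 + \frac{3 \sqrt{2}}{5}$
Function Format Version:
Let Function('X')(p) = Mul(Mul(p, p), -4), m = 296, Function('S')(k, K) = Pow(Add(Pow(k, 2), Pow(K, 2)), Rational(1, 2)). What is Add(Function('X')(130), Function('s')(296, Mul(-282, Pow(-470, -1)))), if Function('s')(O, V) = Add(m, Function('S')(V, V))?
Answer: Add(-67304, Mul(Rational(3, 5), Pow(2, Rational(1, 2)))) ≈ -67303.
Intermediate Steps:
Function('S')(k, K) = Pow(Add(Pow(K, 2), Pow(k, 2)), Rational(1, 2))
Function('s')(O, V) = Add(296, Mul(Pow(2, Rational(1, 2)), Pow(Pow(V, 2), Rational(1, 2)))) (Function('s')(O, V) = Add(296, Pow(Add(Pow(V, 2), Pow(V, 2)), Rational(1, 2))) = Add(296, Pow(Mul(2, Pow(V, 2)), Rational(1, 2))) = Add(296, Mul(Pow(2, Rational(1, 2)), Pow(Pow(V, 2), Rational(1, 2)))))
Function('X')(p) = Mul(-4, Pow(p, 2)) (Function('X')(p) = Mul(Pow(p, 2), -4) = Mul(-4, Pow(p, 2)))
Add(Function('X')(130), Function('s')(296, Mul(-282, Pow(-470, -1)))) = Add(Mul(-4, Pow(130, 2)), Add(296, Mul(Pow(2, Rational(1, 2)), Pow(Pow(Mul(-282, Pow(-470, -1)), 2), Rational(1, 2))))) = Add(Mul(-4, 16900), Add(296, Mul(Pow(2, Rational(1, 2)), Pow(Pow(Mul(-282, Rational(-1, 470)), 2), Rational(1, 2))))) = Add(-67600, Add(296, Mul(Pow(2, Rational(1, 2)), Pow(Pow(Rational(3, 5), 2), Rational(1, 2))))) = Add(-67600, Add(296, Mul(Pow(2, Rational(1, 2)), Pow(Rational(9, 25), Rational(1, 2))))) = Add(-67600, Add(296, Mul(Pow(2, Rational(1, 2)), Rational(3, 5)))) = Add(-67600, Add(296, Mul(Rational(3, 5), Pow(2, Rational(1, 2))))) = Add(-67304, Mul(Rational(3, 5), Pow(2, Rational(1, 2))))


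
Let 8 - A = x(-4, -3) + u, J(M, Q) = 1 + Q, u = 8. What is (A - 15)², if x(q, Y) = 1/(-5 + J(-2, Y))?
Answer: 10816/49 ≈ 220.73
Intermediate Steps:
x(q, Y) = 1/(-4 + Y) (x(q, Y) = 1/(-5 + (1 + Y)) = 1/(-4 + Y))
A = ⅐ (A = 8 - (1/(-4 - 3) + 8) = 8 - (1/(-7) + 8) = 8 - (-⅐ + 8) = 8 - 1*55/7 = 8 - 55/7 = ⅐ ≈ 0.14286)
(A - 15)² = (⅐ - 15)² = (-104/7)² = 10816/49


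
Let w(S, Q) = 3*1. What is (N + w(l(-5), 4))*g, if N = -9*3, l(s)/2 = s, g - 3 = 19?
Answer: -528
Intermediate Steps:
g = 22 (g = 3 + 19 = 22)
l(s) = 2*s
w(S, Q) = 3
N = -27
(N + w(l(-5), 4))*g = (-27 + 3)*22 = -24*22 = -528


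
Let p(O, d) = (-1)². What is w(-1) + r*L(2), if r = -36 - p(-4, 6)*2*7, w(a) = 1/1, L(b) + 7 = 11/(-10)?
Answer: 406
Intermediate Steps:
p(O, d) = 1
L(b) = -81/10 (L(b) = -7 + 11/(-10) = -7 + 11*(-⅒) = -7 - 11/10 = -81/10)
w(a) = 1
r = -50 (r = -36 - 2*7 = -36 - 14 = -50)
w(-1) + r*L(2) = 1 - 50*(-81/10) = 1 + 405 = 406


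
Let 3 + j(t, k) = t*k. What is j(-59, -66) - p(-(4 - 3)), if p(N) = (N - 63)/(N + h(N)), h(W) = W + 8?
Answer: 11705/3 ≈ 3901.7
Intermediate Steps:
h(W) = 8 + W
p(N) = (-63 + N)/(8 + 2*N) (p(N) = (N - 63)/(N + (8 + N)) = (-63 + N)/(8 + 2*N))
j(t, k) = -3 + k*t (j(t, k) = -3 + t*k = -3 + k*t)
j(-59, -66) - p(-(4 - 3)) = (-3 - 66*(-59)) - (-63 - (4 - 3))/(2*(4 - (4 - 3))) = (-3 + 3894) - (-63 - 1*1)/(2*(4 - 1*1)) = 3891 - (-63 - 1)/(2*(4 - 1)) = 3891 - (-64)/(2*3) = 3891 - 1*(-32/3) = 3891 + 32/3 = 11705/3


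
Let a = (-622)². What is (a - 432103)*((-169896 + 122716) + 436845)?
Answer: -17620261635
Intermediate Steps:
a = 386884
(a - 432103)*((-169896 + 122716) + 436845) = (386884 - 432103)*((-169896 + 122716) + 436845) = -45219*(-47180 + 436845) = -45219*389665 = -17620261635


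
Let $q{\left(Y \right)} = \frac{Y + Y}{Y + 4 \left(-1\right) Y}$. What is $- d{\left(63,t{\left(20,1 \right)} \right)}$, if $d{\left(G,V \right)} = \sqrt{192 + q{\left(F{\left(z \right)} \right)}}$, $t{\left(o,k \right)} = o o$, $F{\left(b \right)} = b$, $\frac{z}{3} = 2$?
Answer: $- \frac{\sqrt{1722}}{3} \approx -13.832$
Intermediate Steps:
$z = 6$ ($z = 3 \cdot 2 = 6$)
$t{\left(o,k \right)} = o^{2}$
$q{\left(Y \right)} = - \frac{2}{3}$ ($q{\left(Y \right)} = \frac{2 Y}{Y - 4 Y} = \frac{2 Y}{\left(-3\right) Y} = 2 Y \left(- \frac{1}{3 Y}\right) = - \frac{2}{3}$)
$d{\left(G,V \right)} = \frac{\sqrt{1722}}{3}$ ($d{\left(G,V \right)} = \sqrt{192 - \frac{2}{3}} = \sqrt{\frac{574}{3}} = \frac{\sqrt{1722}}{3}$)
$- d{\left(63,t{\left(20,1 \right)} \right)} = - \frac{\sqrt{1722}}{3}$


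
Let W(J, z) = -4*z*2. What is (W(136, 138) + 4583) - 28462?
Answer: -24983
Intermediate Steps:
W(J, z) = -8*z
(W(136, 138) + 4583) - 28462 = (-8*138 + 4583) - 28462 = (-1104 + 4583) - 28462 = 3479 - 28462 = -24983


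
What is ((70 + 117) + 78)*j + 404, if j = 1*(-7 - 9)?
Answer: -3836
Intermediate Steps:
j = -16 (j = 1*(-16) = -16)
((70 + 117) + 78)*j + 404 = ((70 + 117) + 78)*(-16) + 404 = (187 + 78)*(-16) + 404 = 265*(-16) + 404 = -4240 + 404 = -3836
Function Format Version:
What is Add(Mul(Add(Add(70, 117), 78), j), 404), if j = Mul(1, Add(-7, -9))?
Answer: -3836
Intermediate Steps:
j = -16 (j = Mul(1, -16) = -16)
Add(Mul(Add(Add(70, 117), 78), j), 404) = Add(Mul(Add(Add(70, 117), 78), -16), 404) = Add(Mul(Add(187, 78), -16), 404) = Add(Mul(265, -16), 404) = Add(-4240, 404) = -3836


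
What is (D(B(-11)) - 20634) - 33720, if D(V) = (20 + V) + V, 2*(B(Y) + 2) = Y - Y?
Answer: -54338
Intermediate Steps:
B(Y) = -2 (B(Y) = -2 + (Y - Y)/2 = -2 + (½)*0 = -2 + 0 = -2)
D(V) = 20 + 2*V
(D(B(-11)) - 20634) - 33720 = ((20 + 2*(-2)) - 20634) - 33720 = ((20 - 4) - 20634) - 33720 = (16 - 20634) - 33720 = -20618 - 33720 = -54338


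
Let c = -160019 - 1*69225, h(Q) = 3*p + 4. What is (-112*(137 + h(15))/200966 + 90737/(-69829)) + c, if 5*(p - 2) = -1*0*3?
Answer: -1608529425648607/7016627407 ≈ -2.2925e+5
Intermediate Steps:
p = 2 (p = 2 + (-1*0*3)/5 = 2 + (0*3)/5 = 2 + (1/5)*0 = 2 + 0 = 2)
h(Q) = 10 (h(Q) = 3*2 + 4 = 6 + 4 = 10)
c = -229244 (c = -160019 - 69225 = -229244)
(-112*(137 + h(15))/200966 + 90737/(-69829)) + c = (-112*(137 + 10)/200966 + 90737/(-69829)) - 229244 = (-112*147*(1/200966) + 90737*(-1/69829)) - 229244 = (-16464*1/200966 - 90737/69829) - 229244 = (-8232/100483 - 90737/69829) - 229244 = -9692358299/7016627407 - 229244 = -1608529425648607/7016627407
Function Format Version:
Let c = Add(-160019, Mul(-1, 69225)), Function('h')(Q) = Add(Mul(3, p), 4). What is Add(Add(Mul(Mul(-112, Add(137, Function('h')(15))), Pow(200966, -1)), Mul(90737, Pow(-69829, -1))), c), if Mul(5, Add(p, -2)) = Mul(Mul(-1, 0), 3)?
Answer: Rational(-1608529425648607, 7016627407) ≈ -2.2925e+5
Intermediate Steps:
p = 2 (p = Add(2, Mul(Rational(1, 5), Mul(Mul(-1, 0), 3))) = Add(2, Mul(Rational(1, 5), Mul(0, 3))) = Add(2, Mul(Rational(1, 5), 0)) = Add(2, 0) = 2)
Function('h')(Q) = 10 (Function('h')(Q) = Add(Mul(3, 2), 4) = Add(6, 4) = 10)
c = -229244 (c = Add(-160019, -69225) = -229244)
Add(Add(Mul(Mul(-112, Add(137, Function('h')(15))), Pow(200966, -1)), Mul(90737, Pow(-69829, -1))), c) = Add(Add(Mul(Mul(-112, Add(137, 10)), Pow(200966, -1)), Mul(90737, Pow(-69829, -1))), -229244) = Add(Add(Mul(Mul(-112, 147), Rational(1, 200966)), Mul(90737, Rational(-1, 69829))), -229244) = Add(Add(Mul(-16464, Rational(1, 200966)), Rational(-90737, 69829)), -229244) = Add(Add(Rational(-8232, 100483), Rational(-90737, 69829)), -229244) = Add(Rational(-9692358299, 7016627407), -229244) = Rational(-1608529425648607, 7016627407)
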